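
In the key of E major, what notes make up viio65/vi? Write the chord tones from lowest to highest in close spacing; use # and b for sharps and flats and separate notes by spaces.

The slash marks an applied leading-tone chord: viio of vi. In E major, vi is C#, so the leading tone to it is B#, a half step below.
Building a fully diminished seventh chord on B# gives B#-D#-F#-A.
The figured bass 65 indicates first inversion, placing the third (D#) in the bass: D#-F#-A-B#.

D# F# A B#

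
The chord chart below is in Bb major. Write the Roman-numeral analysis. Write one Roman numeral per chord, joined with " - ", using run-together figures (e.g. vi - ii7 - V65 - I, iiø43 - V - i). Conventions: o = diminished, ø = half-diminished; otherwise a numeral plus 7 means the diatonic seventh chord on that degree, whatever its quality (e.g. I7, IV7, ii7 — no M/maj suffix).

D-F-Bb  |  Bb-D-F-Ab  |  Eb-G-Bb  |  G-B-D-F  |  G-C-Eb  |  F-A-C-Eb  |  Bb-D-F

D-F-Bb: major triad on Bb = scale degree 1 → I6.
Bb-D-F-Ab is the secondary dominant of IV (dominant seventh chord on Bb): V7/IV.
Eb-G-Bb has root Eb, degree 4 in Bb major, so IV.
G-B-D-F is the secondary dominant of ii (dominant seventh chord on G): V7/ii.
G-C-Eb: root C is the supertonic; minor triad there is ii64.
F-A-C-Eb: dominant seventh chord on F = scale degree 5 → V7.
Bb-D-F has root Bb, degree 1 in Bb major, so I.

I6 - V7/IV - IV - V7/ii - ii64 - V7 - I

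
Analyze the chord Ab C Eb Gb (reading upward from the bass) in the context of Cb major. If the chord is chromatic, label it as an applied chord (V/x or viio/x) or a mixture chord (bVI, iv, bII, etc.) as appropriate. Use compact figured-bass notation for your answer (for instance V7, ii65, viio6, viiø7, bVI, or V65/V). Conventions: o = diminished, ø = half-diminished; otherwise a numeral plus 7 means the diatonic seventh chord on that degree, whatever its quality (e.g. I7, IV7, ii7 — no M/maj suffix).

Stacked in thirds the chord is Ab-C-Eb-Gb: a dominant seventh chord on Ab.
Ab is not a diatonic chord root with this quality in Cb major, but it lies a perfect fifth above Db (ii), so the chord functions as an applied dominant of ii.

V7/ii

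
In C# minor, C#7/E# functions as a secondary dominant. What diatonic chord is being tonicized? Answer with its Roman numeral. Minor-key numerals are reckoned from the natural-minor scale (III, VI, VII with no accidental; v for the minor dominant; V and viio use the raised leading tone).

The chord is a dominant seventh chord on C#.
A dominant resolves down a perfect fifth: C# → F#. In C# minor, F# is scale degree 4, i.e. iv.

iv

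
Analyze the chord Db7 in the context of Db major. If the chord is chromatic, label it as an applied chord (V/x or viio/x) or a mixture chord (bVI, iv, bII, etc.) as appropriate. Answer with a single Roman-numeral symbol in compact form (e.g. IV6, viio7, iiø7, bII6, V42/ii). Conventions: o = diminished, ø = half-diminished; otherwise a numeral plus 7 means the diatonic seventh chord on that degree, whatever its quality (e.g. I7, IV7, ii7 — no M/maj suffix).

V7/IV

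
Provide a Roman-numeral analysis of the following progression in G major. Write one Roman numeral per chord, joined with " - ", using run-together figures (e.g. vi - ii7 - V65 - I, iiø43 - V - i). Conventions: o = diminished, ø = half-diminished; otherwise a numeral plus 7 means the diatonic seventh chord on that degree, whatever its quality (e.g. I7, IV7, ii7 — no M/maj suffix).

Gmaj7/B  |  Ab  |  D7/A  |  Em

I65 - bII - V43 - vi

Gmaj7/B has root G, degree 1 in G major, so I65.
Ab: Ab with this quality isn't in the key; a major triad on b2 is the Neapolitan chord, bII.
D7/A: dominant seventh chord on D = scale degree 5 → V43.
Em: minor triad on E = scale degree 6 → vi.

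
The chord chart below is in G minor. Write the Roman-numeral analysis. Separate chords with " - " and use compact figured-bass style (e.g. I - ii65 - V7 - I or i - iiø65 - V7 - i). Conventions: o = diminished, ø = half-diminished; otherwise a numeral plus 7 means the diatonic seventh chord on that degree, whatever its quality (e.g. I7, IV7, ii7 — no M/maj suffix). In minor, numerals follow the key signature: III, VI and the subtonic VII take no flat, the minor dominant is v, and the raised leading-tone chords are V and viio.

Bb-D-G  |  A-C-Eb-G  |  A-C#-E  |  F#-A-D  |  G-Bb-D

Bb-D-G: minor triad on G = scale degree 1 → i6.
A-C-Eb-G has root A, degree 2 in G minor, so iiø7.
A-C#-E: chromatic; A is V of V, so V/V.
F#-A-D: root D is the dominant; major triad there is V6.
G-Bb-D has root G, degree 1 in G minor, so i.

i6 - iiø7 - V/V - V6 - i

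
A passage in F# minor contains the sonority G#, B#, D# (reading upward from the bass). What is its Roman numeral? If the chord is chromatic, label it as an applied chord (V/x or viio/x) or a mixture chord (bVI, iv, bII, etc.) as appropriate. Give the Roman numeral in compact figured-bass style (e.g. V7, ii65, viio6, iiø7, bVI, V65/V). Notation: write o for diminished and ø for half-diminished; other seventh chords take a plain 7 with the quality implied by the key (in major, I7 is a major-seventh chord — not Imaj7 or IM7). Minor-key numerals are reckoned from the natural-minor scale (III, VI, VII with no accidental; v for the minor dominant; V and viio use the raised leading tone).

V/V

Stacked in thirds the chord is G#-B#-D#: a major triad on G#.
G# is not a diatonic chord root with this quality in F# minor, but it lies a perfect fifth above C# (V), so the chord functions as an applied dominant of V.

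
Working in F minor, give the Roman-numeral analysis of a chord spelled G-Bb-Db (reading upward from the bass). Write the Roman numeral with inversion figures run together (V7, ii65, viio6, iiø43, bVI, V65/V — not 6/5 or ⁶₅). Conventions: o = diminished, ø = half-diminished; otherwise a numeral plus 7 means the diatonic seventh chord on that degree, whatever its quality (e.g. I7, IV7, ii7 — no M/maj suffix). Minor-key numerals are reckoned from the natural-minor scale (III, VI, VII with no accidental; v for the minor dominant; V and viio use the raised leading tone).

iio

The pitches G-Bb-Db form a diminished triad rooted on G.
G is scale degree 2 in F minor, and a diminished triad on that degree is written iio.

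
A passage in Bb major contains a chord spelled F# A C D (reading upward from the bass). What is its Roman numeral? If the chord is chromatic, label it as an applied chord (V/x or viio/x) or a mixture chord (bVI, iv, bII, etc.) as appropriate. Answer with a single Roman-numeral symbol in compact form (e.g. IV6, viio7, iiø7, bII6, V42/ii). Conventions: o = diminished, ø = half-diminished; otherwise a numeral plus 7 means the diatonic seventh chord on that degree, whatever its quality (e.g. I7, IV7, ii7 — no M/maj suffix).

V65/vi

Stacked in thirds the chord is D-F#-A-C: a dominant seventh chord on D.
D is not a diatonic chord root with this quality in Bb major, but it lies a perfect fifth above G (vi), so the chord functions as an applied dominant of vi.
With F# in the bass the chord is in first inversion, so the figured bass is 65.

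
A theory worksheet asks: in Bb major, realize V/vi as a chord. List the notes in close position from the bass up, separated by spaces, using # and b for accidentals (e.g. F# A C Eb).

V/vi is a secondary dominant — the dominant triad of vi. vi in Bb major is G, so the applied chord's root is D, a perfect fifth above.
Building a major triad on D gives D-F#-A.

D F# A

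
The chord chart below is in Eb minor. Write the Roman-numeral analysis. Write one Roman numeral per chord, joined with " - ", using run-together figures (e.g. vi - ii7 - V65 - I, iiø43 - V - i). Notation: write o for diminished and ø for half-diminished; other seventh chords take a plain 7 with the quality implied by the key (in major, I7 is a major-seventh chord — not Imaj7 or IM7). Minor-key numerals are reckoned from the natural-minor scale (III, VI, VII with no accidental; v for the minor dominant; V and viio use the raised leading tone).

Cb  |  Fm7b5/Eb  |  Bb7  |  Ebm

VI - iiø42 - V7 - i

Cb has root Cb, degree 6 in Eb minor, so VI.
Fm7b5/Eb: root F is the supertonic; half-diminished seventh chord there is iiø42.
Bb7: dominant seventh chord on Bb = scale degree 5 → V7.
Ebm has root Eb, degree 1 in Eb minor, so i.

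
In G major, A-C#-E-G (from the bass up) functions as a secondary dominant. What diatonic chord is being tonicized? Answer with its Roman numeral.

V

The chord is a dominant seventh chord on A.
A dominant resolves down a perfect fifth: A → D. In G major, D is scale degree 5, i.e. V.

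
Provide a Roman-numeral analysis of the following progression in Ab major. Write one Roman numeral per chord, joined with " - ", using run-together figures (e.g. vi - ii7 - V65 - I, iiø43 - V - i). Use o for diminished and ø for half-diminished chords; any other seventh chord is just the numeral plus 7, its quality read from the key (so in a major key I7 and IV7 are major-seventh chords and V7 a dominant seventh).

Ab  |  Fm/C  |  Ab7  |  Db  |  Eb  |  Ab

I - vi64 - V7/IV - IV - V - I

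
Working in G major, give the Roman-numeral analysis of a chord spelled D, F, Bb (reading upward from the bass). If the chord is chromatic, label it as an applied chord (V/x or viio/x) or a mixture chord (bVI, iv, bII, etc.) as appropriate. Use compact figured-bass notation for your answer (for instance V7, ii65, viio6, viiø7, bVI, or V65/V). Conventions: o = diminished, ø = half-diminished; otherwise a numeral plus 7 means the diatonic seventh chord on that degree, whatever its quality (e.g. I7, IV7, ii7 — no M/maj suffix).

The pitches Bb-D-F form a major triad rooted on Bb.
Bb is the lowered third degree of G major (diatonic 3 would be B). This is a major triad on the lowered third degree, borrowed from the parallel minor.
With D in the bass the chord is in first inversion, so the figured bass is 6.

bIII6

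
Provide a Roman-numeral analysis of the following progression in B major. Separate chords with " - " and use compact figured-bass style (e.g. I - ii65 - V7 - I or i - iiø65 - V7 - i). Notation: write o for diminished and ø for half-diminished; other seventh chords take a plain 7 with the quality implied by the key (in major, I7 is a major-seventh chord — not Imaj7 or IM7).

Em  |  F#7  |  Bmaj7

Em: E with this quality isn't in the key; it's iv, borrowed from the parallel minor.
F#7: root F# is the dominant; dominant seventh chord there is V7.
Bmaj7 has root B, degree 1 in B major, so I7.

iv - V7 - I7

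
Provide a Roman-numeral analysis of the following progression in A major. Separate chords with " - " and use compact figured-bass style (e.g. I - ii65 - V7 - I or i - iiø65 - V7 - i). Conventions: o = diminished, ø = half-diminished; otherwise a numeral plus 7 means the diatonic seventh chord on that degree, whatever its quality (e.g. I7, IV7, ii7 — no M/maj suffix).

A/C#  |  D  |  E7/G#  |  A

I6 - IV - V65 - I

A/C#: major triad on A = scale degree 1 → I6.
D has root D, degree 4 in A major, so IV.
E7/G#: dominant seventh chord on E = scale degree 5 → V65.
A: root A is the tonic; major triad there is I.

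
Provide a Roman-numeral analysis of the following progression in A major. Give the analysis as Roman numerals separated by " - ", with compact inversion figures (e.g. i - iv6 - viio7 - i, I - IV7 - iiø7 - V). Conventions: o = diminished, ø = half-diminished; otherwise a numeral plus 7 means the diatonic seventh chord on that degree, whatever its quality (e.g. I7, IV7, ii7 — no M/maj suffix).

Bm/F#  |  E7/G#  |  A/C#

ii64 - V65 - I6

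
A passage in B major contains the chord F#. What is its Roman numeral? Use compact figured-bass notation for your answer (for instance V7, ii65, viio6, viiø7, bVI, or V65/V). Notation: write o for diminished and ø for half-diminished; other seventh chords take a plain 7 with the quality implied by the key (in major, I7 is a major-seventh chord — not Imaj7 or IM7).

The pitches F#-A#-C# form a major triad rooted on F#.
F# is scale degree 5 in B major, and a major triad on that degree is written V.

V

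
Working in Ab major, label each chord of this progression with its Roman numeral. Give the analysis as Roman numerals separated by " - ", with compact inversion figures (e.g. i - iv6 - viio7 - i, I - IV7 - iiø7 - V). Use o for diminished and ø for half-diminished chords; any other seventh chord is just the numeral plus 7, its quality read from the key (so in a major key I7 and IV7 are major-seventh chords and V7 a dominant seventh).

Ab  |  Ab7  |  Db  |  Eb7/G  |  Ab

Ab: root Ab is the tonic; major triad there is I.
Ab7: a dominant seventh chord on Ab, the applied dominant of IV → V7/IV.
Db has root Db, degree 4 in Ab major, so IV.
Eb7/G: dominant seventh chord on Eb = scale degree 5 → V65.
Ab: root Ab is the tonic; major triad there is I.

I - V7/IV - IV - V65 - I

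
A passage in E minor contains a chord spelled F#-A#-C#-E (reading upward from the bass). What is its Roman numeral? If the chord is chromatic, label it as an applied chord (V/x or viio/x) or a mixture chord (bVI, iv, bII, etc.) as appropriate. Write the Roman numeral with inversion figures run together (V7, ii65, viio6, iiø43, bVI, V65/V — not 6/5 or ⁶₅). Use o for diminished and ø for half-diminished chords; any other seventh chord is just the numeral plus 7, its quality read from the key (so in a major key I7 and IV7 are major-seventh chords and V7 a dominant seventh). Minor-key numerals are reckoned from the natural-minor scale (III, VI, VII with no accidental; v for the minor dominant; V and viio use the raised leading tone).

V7/V

Stacked in thirds the chord is F#-A#-C#-E: a dominant seventh chord on F#.
F# is not a diatonic chord root with this quality in E minor, but it lies a perfect fifth above B (V), so the chord functions as an applied dominant of V.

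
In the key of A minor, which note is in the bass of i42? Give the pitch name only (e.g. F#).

G

i in A minor has root A; the chord is A-C-E-G.
The figure 42 means third inversion — the seventh is in the bass.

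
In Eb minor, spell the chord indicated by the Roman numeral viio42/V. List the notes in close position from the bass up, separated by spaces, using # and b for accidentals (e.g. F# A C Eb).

Gb A C Eb

The slash marks an applied leading-tone chord: viio of V. In Eb minor, V is Bb, so the leading tone to it is A, a half step below.
Building a fully diminished seventh chord on A gives A-C-Eb-Gb.
The figured bass 42 indicates third inversion, placing the seventh (Gb) in the bass: Gb-A-C-Eb.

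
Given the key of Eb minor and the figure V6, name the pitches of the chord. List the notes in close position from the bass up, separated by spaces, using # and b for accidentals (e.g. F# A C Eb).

D F Bb

In Eb minor, the fifth degree is Bb. The dominant is major (leading tone raised), so V is a major triad.
Stacking thirds from Bb gives Bb-D-F.
The figured bass 6 indicates first inversion, placing the third (D) in the bass: D-F-Bb.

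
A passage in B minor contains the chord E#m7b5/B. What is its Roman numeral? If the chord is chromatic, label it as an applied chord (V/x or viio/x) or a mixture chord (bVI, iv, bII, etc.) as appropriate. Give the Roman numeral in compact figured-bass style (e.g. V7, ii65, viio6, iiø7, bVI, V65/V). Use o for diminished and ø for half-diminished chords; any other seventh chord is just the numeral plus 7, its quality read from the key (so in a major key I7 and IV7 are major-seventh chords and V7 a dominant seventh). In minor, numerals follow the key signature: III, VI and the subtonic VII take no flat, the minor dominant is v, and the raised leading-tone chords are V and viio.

viiø43/V

The pitches E#-G#-B-D# form a half-diminished seventh chord rooted on E#.
E# sits a half step below F# (V in B minor); a diminished chord there is the applied leading-tone chord of V.
With B in the bass the chord is in second inversion, so the figured bass is 43.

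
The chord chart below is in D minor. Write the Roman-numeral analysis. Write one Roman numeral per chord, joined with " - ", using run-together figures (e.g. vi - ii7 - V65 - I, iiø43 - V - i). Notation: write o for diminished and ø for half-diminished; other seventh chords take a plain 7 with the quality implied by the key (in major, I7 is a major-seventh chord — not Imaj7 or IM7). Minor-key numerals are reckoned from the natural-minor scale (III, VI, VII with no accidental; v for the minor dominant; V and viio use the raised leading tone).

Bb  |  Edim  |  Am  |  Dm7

Bb: major triad on Bb = scale degree 6 → VI.
Edim: root E is the supertonic; diminished triad there is iio.
Am has root A, degree 5 in D minor, so v.
Dm7: root D is the tonic; minor seventh chord there is i7.

VI - iio - v - i7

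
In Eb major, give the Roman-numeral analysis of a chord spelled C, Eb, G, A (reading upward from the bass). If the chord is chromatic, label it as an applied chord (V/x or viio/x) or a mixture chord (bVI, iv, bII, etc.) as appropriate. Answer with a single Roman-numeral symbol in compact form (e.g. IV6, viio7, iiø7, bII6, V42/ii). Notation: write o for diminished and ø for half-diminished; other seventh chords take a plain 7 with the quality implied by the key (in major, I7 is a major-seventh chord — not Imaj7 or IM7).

Stacked in thirds the chord is A-C-Eb-G: a half-diminished seventh chord on A.
A sits a half step below Bb (V in Eb major); a diminished chord there is the applied leading-tone chord of V.
With C in the bass the chord is in first inversion, so the figured bass is 65.

viiø65/V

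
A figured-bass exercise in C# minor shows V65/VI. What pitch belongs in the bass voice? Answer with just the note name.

The applied chord V65/VI is rooted on E: E-G#-B-D.
The figure 65 means first inversion — the third is in the bass.

G#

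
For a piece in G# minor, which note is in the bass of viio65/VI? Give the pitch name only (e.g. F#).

F#

The applied chord viio65/VI is rooted on D#: D#-F#-A-C.
The figure 65 means first inversion — the third is in the bass.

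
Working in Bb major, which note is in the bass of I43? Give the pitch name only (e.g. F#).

I in Bb major has root Bb; the chord is Bb-D-F-A.
The figure 43 means second inversion — the fifth is in the bass.

F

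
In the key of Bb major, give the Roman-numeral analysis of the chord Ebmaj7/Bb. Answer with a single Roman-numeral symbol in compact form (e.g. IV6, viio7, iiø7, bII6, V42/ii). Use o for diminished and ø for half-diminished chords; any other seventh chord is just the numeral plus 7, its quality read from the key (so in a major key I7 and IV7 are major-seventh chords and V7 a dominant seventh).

The pitches Eb-G-Bb-D form a major seventh chord rooted on Eb.
In Bb major, Eb is the subdominant; the diatonic major seventh chord there is IV7.
With Bb in the bass the chord is in second inversion, so the figured bass is 43.

IV43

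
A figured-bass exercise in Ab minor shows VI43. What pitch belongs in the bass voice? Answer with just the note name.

Cb

VI in Ab minor has root Fb; the chord is Fb-Ab-Cb-Eb.
The figure 43 means second inversion — the fifth is in the bass.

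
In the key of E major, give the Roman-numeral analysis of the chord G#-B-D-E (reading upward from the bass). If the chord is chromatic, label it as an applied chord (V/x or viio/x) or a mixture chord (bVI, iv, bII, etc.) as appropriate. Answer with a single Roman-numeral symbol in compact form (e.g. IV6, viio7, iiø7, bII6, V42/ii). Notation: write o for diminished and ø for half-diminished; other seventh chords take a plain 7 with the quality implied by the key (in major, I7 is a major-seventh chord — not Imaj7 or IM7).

The pitches E-G#-B-D form a dominant seventh chord rooted on E.
E is not a diatonic chord root with this quality in E major, but it lies a perfect fifth above A (IV), so the chord functions as an applied dominant of IV.
With G# in the bass the chord is in first inversion, so the figured bass is 65.

V65/IV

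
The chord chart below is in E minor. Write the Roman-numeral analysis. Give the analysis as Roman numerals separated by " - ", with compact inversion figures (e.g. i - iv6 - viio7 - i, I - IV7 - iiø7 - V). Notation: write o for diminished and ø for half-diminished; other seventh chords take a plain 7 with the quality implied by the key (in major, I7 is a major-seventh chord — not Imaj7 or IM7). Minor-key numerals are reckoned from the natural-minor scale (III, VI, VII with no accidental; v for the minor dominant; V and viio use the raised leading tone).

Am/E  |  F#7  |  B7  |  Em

iv64 - V7/V - V7 - i

Am/E: root A is the subdominant; minor triad there is iv64.
F#7 is the secondary dominant of V (dominant seventh chord on F#): V7/V.
B7: dominant seventh chord on B = scale degree 5 → V7.
Em: root E is the tonic; minor triad there is i.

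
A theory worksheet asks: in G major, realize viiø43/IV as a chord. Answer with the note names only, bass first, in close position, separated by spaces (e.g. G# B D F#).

The slash marks an applied leading-tone chord: viio of IV. In G major, IV is C, so the leading tone to it is B, a half step below.
Building a half-diminished seventh chord on B gives B-D-F-A.
With the 43 figure the chord is in second inversion; from the bass F upward in close position it reads F-A-B-D.

F A B D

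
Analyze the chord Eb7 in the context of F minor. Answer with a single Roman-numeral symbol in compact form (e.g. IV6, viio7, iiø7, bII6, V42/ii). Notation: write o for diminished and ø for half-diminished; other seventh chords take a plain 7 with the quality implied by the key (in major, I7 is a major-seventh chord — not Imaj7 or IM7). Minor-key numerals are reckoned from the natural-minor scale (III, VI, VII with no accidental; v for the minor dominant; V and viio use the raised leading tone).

VII7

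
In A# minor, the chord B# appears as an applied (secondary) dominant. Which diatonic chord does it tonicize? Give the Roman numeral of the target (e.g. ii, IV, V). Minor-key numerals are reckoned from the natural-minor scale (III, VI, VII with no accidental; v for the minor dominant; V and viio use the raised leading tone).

V

The chord is a major triad on B#.
A dominant resolves down a perfect fifth: B# → E#. In A# minor, E# is scale degree 5, i.e. V.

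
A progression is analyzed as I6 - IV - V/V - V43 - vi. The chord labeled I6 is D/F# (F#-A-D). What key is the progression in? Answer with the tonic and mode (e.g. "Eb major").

The chord D/F# is a major triad rooted on D; its label is I6.
If D is scale degree 1 and the mode makes that degree carry a major triad, the tonic is D and the mode is major.

D major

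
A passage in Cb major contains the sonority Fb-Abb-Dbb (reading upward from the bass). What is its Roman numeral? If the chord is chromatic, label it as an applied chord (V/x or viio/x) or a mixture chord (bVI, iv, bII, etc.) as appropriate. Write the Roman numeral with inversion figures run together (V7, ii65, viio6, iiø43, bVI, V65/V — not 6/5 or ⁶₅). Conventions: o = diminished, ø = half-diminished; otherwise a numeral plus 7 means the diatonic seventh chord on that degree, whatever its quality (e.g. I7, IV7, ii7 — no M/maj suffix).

Stacked in thirds the chord is Dbb-Fb-Abb: a major triad on Dbb.
Dbb is the lowered second degree of Cb major (diatonic 2 would be Db). This is the Neapolitan sixth — a major triad on the lowered second degree, here in its customary first inversion.
With Fb in the bass the chord is in first inversion, so the figured bass is 6.

bII6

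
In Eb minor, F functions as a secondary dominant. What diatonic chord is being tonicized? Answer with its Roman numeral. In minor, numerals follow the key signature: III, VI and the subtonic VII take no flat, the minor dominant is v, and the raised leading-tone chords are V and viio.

V

The chord is a major triad on F.
A dominant resolves down a perfect fifth: F → Bb. In Eb minor, Bb is scale degree 5, i.e. V.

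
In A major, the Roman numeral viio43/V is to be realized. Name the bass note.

A

The applied chord viio43/V is rooted on D#: D#-F#-A-C.
The figure 43 means second inversion — the fifth is in the bass.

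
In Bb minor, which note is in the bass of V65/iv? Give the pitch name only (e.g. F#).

The applied chord V65/iv is rooted on Bb: Bb-D-F-Ab.
The figure 65 means first inversion — the third is in the bass.

D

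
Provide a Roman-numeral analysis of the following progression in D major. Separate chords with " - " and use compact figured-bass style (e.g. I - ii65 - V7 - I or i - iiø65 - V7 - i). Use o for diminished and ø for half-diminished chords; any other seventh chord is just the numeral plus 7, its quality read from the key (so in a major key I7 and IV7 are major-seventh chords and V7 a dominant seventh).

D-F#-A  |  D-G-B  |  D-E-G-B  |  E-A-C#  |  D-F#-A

D-F#-A: root D is the tonic; major triad there is I.
D-G-B: major triad on G = scale degree 4 → IV64.
D-E-G-B: root E is the supertonic; minor seventh chord there is ii42.
E-A-C#: root A is the dominant; major triad there is V64.
D-F#-A has root D, degree 1 in D major, so I.

I - IV64 - ii42 - V64 - I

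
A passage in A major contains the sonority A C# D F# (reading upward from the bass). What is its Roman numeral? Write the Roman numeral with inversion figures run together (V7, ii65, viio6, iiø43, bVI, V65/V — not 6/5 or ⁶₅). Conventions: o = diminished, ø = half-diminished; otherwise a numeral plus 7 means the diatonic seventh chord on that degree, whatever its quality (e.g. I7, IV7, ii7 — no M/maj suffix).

IV43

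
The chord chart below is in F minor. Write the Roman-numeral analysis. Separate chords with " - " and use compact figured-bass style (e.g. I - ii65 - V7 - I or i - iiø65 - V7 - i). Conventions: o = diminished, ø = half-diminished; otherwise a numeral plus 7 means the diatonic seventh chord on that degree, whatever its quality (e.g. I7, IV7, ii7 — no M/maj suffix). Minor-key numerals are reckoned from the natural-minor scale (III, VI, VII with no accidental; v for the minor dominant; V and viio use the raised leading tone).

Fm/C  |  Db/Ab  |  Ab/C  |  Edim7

i64 - VI64 - III6 - viio7

Fm/C: root F is the tonic; minor triad there is i64.
Db/Ab has root Db, degree 6 in F minor, so VI64.
Ab/C: major triad on Ab = scale degree 3 → III6.
Edim7: root E is the leading tone; fully diminished seventh chord there is viio7.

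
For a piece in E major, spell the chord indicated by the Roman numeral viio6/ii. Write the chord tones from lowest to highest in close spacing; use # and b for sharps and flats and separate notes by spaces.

viio6/ii is a secondary leading-tone chord. The target ii is F# in E major; the applied chord is rooted a semitone below, on E#.
Building a diminished triad on E# gives E#-G#-B.
With the 6 figure the chord is in first inversion; from the bass G# upward in close position it reads G#-B-E#.

G# B E#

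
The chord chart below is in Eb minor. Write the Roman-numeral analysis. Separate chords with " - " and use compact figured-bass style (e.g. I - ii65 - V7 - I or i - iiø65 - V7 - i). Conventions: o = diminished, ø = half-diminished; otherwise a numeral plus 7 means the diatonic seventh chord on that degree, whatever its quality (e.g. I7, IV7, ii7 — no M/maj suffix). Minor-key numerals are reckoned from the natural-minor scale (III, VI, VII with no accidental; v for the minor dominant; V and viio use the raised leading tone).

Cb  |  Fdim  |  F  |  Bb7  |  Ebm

Cb: major triad on Cb = scale degree 6 → VI.
Fdim: root F is the supertonic; diminished triad there is iio.
F is the secondary dominant of V (major triad on F): V/V.
Bb7: root Bb is the dominant; dominant seventh chord there is V7.
Ebm has root Eb, degree 1 in Eb minor, so i.

VI - iio - V/V - V7 - i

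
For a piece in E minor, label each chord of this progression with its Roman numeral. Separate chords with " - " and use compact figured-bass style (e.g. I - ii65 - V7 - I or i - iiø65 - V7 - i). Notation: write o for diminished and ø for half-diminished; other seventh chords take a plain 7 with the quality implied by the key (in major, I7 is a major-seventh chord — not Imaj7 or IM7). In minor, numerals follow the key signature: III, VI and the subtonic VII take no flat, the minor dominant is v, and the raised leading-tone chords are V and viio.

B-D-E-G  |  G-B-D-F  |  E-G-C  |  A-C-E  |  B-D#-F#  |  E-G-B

i43 - V7/VI - VI6 - iv - V - i

B-D-E-G has root E, degree 1 in E minor, so i43.
G-B-D-F: chromatic; G is V of VI, so V7/VI.
E-G-C: root C is the submediant; major triad there is VI6.
A-C-E: minor triad on A = scale degree 4 → iv.
B-D#-F#: major triad on B = scale degree 5 → V.
E-G-B: minor triad on E = scale degree 1 → i.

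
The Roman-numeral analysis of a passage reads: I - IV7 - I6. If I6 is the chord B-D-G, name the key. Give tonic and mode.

G major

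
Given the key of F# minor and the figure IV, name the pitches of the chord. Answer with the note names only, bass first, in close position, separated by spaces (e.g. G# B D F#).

Scale degree 4 in F# minor is B; here the chord built on it is altered to a major triad. IV is the major subdominant, borrowed from the parallel major.
So the chord is B-D#-F#, a major triad.

B D# F#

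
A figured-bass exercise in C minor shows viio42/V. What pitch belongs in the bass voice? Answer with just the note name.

Eb

The applied chord viio42/V is rooted on F#: F#-A-C-Eb.
The figure 42 means third inversion — the seventh is in the bass.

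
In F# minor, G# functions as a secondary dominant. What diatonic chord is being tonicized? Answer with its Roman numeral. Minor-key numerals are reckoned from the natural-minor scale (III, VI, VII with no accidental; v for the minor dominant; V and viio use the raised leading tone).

The chord is a major triad on G#.
A dominant resolves down a perfect fifth: G# → C#. In F# minor, C# is scale degree 5, i.e. V.

V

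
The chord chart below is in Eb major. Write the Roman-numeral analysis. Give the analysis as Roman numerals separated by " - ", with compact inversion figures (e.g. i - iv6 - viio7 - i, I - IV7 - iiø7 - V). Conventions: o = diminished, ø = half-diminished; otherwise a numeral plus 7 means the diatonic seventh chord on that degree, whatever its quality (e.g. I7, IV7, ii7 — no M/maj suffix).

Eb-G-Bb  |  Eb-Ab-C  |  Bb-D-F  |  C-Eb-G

I - IV64 - V - vi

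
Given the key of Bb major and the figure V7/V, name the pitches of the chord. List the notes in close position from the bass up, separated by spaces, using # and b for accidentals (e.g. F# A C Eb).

V7/V is a secondary dominant — the dominant seventh of V. V in Bb major is F, so the applied chord's root is C, a perfect fifth above.
Building a dominant seventh chord on C gives C-E-G-Bb.

C E G Bb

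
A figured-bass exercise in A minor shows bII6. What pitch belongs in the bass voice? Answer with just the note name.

D

bII in A minor has root Bb; the chord is Bb-D-F.
The figure 6 means first inversion — the third is in the bass.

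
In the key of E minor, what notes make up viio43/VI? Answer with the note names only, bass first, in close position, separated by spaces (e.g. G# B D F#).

The slash marks an applied leading-tone chord: viio of VI. In E minor, VI is C, so the leading tone to it is B, a half step below.
Building a fully diminished seventh chord on B gives B-D-F-Ab.
The figured bass 43 indicates second inversion, placing the fifth (F) in the bass: F-Ab-B-D.

F Ab B D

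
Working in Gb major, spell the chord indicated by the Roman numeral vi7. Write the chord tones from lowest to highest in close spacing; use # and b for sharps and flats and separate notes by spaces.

In Gb major, the submediant is Eb, and the diatonic chord built there is a minor seventh chord.
That chord is spelled Eb-Gb-Bb-Db.

Eb Gb Bb Db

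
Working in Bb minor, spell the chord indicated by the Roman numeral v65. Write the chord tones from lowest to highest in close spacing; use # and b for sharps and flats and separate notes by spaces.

In Bb minor, the dominant is F, and the diatonic chord built there is a minor seventh chord.
That chord is spelled F-Ab-C-Eb.
With the 65 figure the chord is in first inversion; from the bass Ab upward in close position it reads Ab-C-Eb-F.

Ab C Eb F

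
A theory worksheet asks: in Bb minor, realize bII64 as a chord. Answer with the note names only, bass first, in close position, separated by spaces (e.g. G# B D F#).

Gb Cb Eb

bII64 is the Neapolitan chord — a major triad on the lowered second degree. In Bb minor that root is Cb.
So the chord is Cb-Eb-Gb.
With the 64 figure the chord is in second inversion; from the bass Gb upward in close position it reads Gb-Cb-Eb.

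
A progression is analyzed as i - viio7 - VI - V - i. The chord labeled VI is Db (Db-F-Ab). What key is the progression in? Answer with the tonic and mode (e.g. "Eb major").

The chord Db is a major triad rooted on Db; its label is VI.
If Db is scale degree 6 and the mode makes that degree carry a major triad, the tonic is F and the mode is minor.

F minor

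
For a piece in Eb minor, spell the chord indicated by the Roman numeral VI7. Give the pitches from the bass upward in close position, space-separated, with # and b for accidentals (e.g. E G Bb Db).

In Eb minor, the submediant is Cb, and the diatonic chord built there is a major seventh chord.
Stacking thirds from Cb gives Cb-Eb-Gb-Bb.

Cb Eb Gb Bb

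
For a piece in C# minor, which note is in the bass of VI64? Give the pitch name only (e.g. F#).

E

VI in C# minor has root A; the chord is A-C#-E.
The figure 64 means second inversion — the fifth is in the bass.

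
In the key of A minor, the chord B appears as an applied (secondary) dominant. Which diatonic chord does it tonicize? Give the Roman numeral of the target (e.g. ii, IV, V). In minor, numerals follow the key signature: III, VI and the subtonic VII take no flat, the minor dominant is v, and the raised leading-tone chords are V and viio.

The chord is a major triad on B.
A dominant resolves down a perfect fifth: B → E. In A minor, E is scale degree 5, i.e. V.

V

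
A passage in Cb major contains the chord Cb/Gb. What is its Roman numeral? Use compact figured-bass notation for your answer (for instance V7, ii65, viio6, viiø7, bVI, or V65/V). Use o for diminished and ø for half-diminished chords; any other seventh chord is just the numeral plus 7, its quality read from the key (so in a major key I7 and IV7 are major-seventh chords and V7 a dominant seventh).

The pitches Cb-Eb-Gb form a major triad rooted on Cb.
Cb is scale degree 1 in Cb major, and a major triad on that degree is written I.
With Gb in the bass the chord is in second inversion, so the figured bass is 64.

I64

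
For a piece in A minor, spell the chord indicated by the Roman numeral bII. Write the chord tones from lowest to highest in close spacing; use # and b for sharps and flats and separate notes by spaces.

Bb D F

Scale degree 2 in A minor is B; lowering it a half step gives Bb. bII is the Neapolitan chord — a major triad on the lowered second degree.
So the chord is Bb-D-F.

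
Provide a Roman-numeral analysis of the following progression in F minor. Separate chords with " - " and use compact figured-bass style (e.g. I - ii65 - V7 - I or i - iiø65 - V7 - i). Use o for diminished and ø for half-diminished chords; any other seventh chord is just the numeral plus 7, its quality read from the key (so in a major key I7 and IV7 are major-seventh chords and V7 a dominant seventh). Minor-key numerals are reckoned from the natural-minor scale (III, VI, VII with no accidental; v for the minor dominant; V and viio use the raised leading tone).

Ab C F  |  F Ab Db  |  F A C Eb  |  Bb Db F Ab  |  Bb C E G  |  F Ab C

Ab-C-F: root F is the tonic; minor triad there is i6.
F-Ab-Db has root Db, degree 6 in F minor, so VI6.
F-A-C-Eb: a dominant seventh chord on F, the applied dominant of iv → V7/iv.
Bb-Db-F-Ab: root Bb is the subdominant; minor seventh chord there is iv7.
Bb-C-E-G has root C, degree 5 in F minor, so V42.
F-Ab-C has root F, degree 1 in F minor, so i.

i6 - VI6 - V7/iv - iv7 - V42 - i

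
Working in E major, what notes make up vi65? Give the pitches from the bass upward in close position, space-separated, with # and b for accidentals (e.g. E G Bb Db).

E G# B C#

The numeral's case and figure indicate a minor seventh chord. In E major its root, the submediant, is C#.
Stacking thirds from C# gives C#-E-G#-B.
With the 65 figure the chord is in first inversion; from the bass E upward in close position it reads E-G#-B-C#.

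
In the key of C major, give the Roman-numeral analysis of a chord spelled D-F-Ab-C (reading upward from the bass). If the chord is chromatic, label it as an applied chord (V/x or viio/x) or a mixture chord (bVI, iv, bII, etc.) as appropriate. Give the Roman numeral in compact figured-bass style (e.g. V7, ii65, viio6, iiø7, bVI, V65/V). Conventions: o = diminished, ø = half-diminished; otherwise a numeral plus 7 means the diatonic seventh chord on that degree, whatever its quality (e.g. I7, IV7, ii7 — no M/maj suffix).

iiø7

The pitches D-F-Ab-C form a half-diminished seventh chord rooted on D.
D is the second degree of C major. This is the half-diminished supertonic seventh, borrowed from the parallel minor.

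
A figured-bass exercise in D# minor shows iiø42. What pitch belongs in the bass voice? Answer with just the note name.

D#

iiø in D# minor has root E#; the chord is E#-G#-B-D#.
The figure 42 means third inversion — the seventh is in the bass.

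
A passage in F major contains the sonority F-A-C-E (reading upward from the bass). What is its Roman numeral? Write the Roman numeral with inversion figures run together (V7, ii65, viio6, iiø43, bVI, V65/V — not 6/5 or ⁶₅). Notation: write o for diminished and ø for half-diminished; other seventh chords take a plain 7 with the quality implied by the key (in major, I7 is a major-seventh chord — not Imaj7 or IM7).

I7

Stacked in thirds the chord is F-A-C-E: a major seventh chord on F.
In F major, F is the tonic; the diatonic major seventh chord there is I7.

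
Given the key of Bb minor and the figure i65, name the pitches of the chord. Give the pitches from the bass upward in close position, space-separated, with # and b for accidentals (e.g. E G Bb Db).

The numeral's case and figure indicate a minor seventh chord. In Bb minor its root, scale degree 1, is Bb.
Stacking thirds from Bb gives Bb-Db-F-Ab.
The figured bass 65 indicates first inversion, placing the third (Db) in the bass: Db-F-Ab-Bb.

Db F Ab Bb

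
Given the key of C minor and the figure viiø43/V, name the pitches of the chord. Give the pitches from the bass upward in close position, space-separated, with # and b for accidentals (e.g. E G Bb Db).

viiø43/V is a secondary leading-tone chord. The target V is G in C minor; the applied chord is rooted a semitone below, on F#.
Building a half-diminished seventh chord on F# gives F#-A-C-E.
With the 43 figure the chord is in second inversion; from the bass C upward in close position it reads C-E-F#-A.

C E F# A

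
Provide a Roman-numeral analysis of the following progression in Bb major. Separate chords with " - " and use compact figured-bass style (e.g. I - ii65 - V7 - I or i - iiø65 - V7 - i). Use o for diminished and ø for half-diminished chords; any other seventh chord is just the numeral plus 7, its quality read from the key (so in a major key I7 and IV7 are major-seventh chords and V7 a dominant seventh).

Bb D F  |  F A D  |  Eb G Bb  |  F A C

I - iii6 - IV - V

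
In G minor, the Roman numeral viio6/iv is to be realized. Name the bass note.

The applied chord viio6/iv is rooted on B: B-D-F.
The figure 6 means first inversion — the third is in the bass.

D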